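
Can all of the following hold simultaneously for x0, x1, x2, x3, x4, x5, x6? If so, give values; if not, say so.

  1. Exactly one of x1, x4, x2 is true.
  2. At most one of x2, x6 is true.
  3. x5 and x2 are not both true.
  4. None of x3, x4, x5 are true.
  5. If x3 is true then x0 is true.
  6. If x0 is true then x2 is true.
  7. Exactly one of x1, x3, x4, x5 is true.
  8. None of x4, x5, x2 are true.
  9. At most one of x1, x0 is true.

x0 = False; x1 = True; x2 = False; x3 = False; x4 = False; x5 = False; x6 = False

  (1) {x1, x4, x2}: 1 true — exactly one ✓
  (2) {x2, x6}: 0 true — at most one ✓
  (3) x5=F, x2=F — not both ✓
  (4) {x3, x4, x5}: 0 true — none ✓
  (5) x3=F ⇒ x0: vacuous ✓
  (6) x0=F ⇒ x2: vacuous ✓
  (7) {x1, x3, x4, x5}: 1 true — exactly one ✓
  (8) {x4, x5, x2}: 0 true — none ✓
  (9) {x1, x0}: 1 true — at most one ✓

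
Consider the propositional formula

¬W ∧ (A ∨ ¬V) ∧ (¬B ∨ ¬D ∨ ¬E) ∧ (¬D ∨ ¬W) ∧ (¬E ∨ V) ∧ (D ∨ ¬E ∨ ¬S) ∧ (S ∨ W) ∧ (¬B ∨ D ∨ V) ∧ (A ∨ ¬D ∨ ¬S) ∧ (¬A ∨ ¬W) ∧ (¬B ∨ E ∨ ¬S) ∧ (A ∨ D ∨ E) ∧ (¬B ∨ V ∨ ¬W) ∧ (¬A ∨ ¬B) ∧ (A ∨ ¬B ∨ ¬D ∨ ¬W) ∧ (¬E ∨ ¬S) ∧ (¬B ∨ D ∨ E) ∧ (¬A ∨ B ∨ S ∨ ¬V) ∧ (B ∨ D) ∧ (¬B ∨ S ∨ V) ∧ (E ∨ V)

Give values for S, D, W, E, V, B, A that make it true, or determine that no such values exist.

S = True; D = True; W = False; E = False; V = True; B = False; A = True

Unit clause (¬W) forces W = False.
In (S ∨ W) only S is left, so S = True.
In (¬E ∨ ¬S) only ¬E is left, so E = False.
In (E ∨ V) only V is left, so V = True.
In (A ∨ ¬V) only A is left, so A = True.
In (¬B ∨ E ∨ ¬S) only ¬B is left, so B = False.
In (B ∨ D) only D is left, so D = True.
All clauses satisfied.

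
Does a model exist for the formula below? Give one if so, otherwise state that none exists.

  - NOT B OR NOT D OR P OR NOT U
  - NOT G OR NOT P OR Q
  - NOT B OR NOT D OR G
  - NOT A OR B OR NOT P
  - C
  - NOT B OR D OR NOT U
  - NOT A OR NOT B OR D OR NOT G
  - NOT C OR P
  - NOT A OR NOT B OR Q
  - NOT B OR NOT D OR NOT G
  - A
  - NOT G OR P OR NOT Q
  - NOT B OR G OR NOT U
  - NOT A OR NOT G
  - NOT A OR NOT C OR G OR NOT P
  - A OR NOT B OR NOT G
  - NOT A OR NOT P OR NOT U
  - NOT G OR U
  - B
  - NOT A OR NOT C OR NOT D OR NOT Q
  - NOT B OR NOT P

Case B = True:
  (C) forces C = True.
  (NOT C OR P) forces P = True.
  Clause (NOT B OR NOT P) is falsified — contradiction.
Case B = False:
  Clause (B) is falsified — contradiction.
Both cases fail, so the formula is unsatisfiable.

No satisfying assignment exists.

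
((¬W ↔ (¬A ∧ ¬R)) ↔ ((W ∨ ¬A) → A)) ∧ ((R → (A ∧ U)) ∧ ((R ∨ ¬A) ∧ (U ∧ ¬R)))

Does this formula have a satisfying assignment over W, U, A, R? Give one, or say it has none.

W = True; U = True; A = False; R = False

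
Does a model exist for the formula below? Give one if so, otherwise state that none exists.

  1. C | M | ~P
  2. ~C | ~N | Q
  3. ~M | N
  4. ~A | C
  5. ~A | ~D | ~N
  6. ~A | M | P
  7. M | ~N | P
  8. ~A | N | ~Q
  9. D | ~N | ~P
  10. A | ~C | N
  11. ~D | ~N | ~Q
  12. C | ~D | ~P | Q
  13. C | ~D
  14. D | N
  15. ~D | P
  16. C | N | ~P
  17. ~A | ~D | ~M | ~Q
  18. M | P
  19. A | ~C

Set Q = True.
Try D = True:
  (~D | ~N | ~Q) forces N = False.
  (~M | N) forces M = False.
  (~A | N | ~Q) forces A = False.
  (A | ~C | N) forces C = False.
  clause (C | ~D) is falsified — backtrack.
So D = False.
  then (D | N) forces N = True.
  then (D | ~N | ~P) forces P = False.
  then (M | P) forces M = True.
Set C = True.
  then (A | ~C) forces A = True.
All clauses satisfied.

Q=T; D=F; P=F; C=T; A=T; M=T; N=T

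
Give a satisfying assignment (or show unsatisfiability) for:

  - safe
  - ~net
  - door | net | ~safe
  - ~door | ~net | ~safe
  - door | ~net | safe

Unit clause (safe) forces safe = True.
Unit clause (~net) forces net = False.
In (door | net | ~safe) only door is left, so door = True.
Check each clause:
  (safe): safe holds.
  (~net): ~net holds.
  (door | net | ~safe): door holds.
  (~door | ~net | ~safe): ~net holds.
  (door | ~net | safe): door holds.
All clauses satisfied.

safe = True, net = False, door = True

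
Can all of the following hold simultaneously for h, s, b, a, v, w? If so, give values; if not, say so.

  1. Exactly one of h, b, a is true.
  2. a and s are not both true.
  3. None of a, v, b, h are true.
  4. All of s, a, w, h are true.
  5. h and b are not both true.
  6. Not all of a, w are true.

Case h = True:
  Constraint (3) is violated (h=T) — contradiction.
Case h = False:
  Constraint (4) is violated (h=F) — contradiction.
Both cases fail — unsatisfiable.

Unsatisfiable — no assignment works.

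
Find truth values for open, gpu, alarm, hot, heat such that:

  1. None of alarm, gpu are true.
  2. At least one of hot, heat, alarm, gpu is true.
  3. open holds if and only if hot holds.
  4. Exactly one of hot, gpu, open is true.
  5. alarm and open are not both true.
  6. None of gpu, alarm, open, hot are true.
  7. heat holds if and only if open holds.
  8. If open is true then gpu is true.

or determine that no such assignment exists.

The formula is unsatisfiable.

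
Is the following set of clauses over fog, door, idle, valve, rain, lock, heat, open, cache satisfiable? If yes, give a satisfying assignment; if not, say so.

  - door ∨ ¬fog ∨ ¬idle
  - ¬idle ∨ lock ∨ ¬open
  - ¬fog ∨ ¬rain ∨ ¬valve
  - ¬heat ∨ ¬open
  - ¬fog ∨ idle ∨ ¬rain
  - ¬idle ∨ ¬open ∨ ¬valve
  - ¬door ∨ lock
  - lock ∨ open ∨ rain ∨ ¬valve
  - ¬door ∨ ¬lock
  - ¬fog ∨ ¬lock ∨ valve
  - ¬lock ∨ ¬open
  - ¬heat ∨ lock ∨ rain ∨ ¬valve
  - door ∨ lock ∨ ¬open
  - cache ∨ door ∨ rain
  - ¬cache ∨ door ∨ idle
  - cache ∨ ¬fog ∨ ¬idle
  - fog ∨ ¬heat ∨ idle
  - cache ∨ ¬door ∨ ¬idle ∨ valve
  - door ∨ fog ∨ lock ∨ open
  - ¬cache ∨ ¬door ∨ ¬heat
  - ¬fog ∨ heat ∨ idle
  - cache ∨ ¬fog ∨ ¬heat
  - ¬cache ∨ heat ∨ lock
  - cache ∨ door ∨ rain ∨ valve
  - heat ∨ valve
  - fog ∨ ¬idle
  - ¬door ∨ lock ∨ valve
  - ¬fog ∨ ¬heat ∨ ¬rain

Set fog = False.
  then (fog ∨ ¬idle) forces idle = False.
  then (fog ∨ ¬heat ∨ idle) forces heat = False.
  then (heat ∨ valve) forces valve = True.
Set door = False.
  then (¬cache ∨ door ∨ idle) forces cache = False.
  then (cache ∨ door ∨ rain) forces rain = True.
Try lock = False:
  (door ∨ lock ∨ ¬open) forces open = False.
  clause (door ∨ fog ∨ lock ∨ open) is falsified — backtrack.
So lock = True.
  then (¬lock ∨ ¬open) forces open = False.
All clauses satisfied.

fog = False, door = False, idle = False, valve = True, rain = True, lock = True, heat = False, open = False, cache = False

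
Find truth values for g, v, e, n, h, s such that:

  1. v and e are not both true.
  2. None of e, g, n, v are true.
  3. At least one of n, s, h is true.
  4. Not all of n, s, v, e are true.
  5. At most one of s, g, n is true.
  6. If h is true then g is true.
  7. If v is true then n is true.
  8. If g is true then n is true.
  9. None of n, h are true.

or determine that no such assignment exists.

g = False; v = False; e = False; n = False; h = False; s = True

  (1) v=F, e=F — not both ✓
  (2) {e, g, n, v}: 0 true — none ✓
  (3) {n, s, h}: 1 true — at least one ✓
  (4) {n, s, v, e}: 1/4 true — not all ✓
  (5) {s, g, n}: 1 true — at most one ✓
  (6) h=F ⇒ g: vacuous ✓
  (7) v=F ⇒ n: vacuous ✓
  (8) g=F ⇒ n: vacuous ✓
  (9) {n, h}: 0 true — none ✓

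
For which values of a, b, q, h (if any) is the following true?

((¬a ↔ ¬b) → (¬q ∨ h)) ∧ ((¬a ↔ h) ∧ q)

a=F; b=T; q=T; h=T

  (¬a ↔ ¬b) → (¬q ∨ h) = True
    ¬a ↔ ¬b = False
      ¬a = True
      ¬b = False
    ¬q ∨ h = True
      ¬q = False
  (¬a ↔ h) ∧ q = True
    ¬a ↔ h = True
      ¬a = True
Both conjuncts True, so the formula holds.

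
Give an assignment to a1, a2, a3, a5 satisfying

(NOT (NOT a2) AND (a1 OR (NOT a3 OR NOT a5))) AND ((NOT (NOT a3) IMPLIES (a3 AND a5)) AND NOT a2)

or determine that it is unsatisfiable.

Case a2 = True: the conjunct NOT a2 is False.
Case a2 = False: the conjunct NOT (NOT a2) becomes NOT (NOT False) = False.
Both cases fail — unsatisfiable.

UNSATISFIABLE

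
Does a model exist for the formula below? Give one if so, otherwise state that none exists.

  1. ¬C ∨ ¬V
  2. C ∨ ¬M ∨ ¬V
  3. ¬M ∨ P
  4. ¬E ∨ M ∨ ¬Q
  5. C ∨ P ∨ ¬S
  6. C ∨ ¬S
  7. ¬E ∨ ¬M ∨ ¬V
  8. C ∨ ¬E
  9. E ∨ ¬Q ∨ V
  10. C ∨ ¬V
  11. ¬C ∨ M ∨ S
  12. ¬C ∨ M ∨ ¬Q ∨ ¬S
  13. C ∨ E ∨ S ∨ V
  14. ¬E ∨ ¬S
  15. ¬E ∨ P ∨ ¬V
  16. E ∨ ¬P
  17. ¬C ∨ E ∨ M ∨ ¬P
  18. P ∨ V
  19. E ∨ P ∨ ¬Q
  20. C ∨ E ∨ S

Set P = True.
  then (E ∨ ¬P) forces E = True.
  then (C ∨ ¬E) forces C = True.
  then (¬E ∨ ¬S) forces S = False.
  then (¬C ∨ ¬V) forces V = False.
  then (¬C ∨ M ∨ S) forces M = True.
Set Q = False.
All clauses satisfied.

P=T, V=F, M=T, C=T, S=F, Q=F, E=T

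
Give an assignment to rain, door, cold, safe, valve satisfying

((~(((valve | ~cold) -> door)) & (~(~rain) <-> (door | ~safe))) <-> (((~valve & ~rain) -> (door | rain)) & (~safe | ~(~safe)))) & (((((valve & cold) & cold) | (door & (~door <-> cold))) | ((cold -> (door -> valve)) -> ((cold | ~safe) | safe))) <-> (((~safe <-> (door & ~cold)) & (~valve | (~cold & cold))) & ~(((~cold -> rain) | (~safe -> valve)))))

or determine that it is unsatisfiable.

Case safe = True: the conjunct ((((valve & cold) & cold) | (door & (~door <-> cold))) | ((cold -> (door -> valve)) -> ((cold | ~safe) | safe))) <-> (((~safe <-> (door & ~cold)) & (~valve | (~cold & cold))) & ~(((~cold -> rain) | (~safe -> valve)))) becomes ((((valve & cold) & cold) | (door & (~door <-> cold))) | True) <-> ((~((door & ~cold)) & (~valve | (~cold & cold))) & False) = False.
Case safe = False: the formula simplifies to ((~(((valve | ~cold) -> door)) & ~(~rain)) <-> ((~valve & ~rain) -> (door | rain))) & (((door & ~cold) & (~valve | (~cold & cold))) & ~(((~cold -> rain) | valve))).
  door = True: the conjunct (~(((valve | ~cold) -> door)) & ~(~rain)) <-> ((~valve & ~rain) -> (door | rain)) becomes (False & ~(~rain)) <-> ((~valve & ~rain) -> True) = False.
  door = False: the conjunct door is False.
Both cases fail — unsatisfiable.

UNSATISFIABLE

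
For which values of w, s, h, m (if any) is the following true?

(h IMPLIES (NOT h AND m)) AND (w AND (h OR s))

w: True; s: True; h: False; m: True

  h IMPLIES (NOT h AND m) = True
    NOT h AND m = True
      NOT h = True
  w AND (h OR s) = True
    h OR s = True
Both conjuncts True, so the formula holds.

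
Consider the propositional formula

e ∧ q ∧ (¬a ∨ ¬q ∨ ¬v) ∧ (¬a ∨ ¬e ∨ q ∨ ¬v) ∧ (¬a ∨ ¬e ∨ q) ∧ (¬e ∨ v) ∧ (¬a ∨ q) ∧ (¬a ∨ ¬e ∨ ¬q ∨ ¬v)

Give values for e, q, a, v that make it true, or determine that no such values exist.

e=T; q=T; a=F; v=T

Unit clause (e) forces e = True.
Unit clause (q) forces q = True.
In (¬e ∨ v) only v is left, so v = True.
In (¬a ∨ ¬e ∨ ¬q ∨ ¬v) only ¬a is left, so a = False.
Check each clause:
  (e): e holds.
  (q): q holds.
  (¬a ∨ ¬q ∨ ¬v): ¬a holds.
  (¬a ∨ ¬e ∨ q ∨ ¬v): ¬a holds.
  (¬a ∨ ¬e ∨ q): ¬a holds.
  (¬e ∨ v): v holds.
  (¬a ∨ q): ¬a holds.
  (¬a ∨ ¬e ∨ ¬q ∨ ¬v): ¬a holds.
All clauses satisfied.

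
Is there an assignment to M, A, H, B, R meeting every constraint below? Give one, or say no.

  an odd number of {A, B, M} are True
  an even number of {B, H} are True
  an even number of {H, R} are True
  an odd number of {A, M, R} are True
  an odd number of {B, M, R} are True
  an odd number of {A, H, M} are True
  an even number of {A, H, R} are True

M=T, A=F, H=F, B=F, R=F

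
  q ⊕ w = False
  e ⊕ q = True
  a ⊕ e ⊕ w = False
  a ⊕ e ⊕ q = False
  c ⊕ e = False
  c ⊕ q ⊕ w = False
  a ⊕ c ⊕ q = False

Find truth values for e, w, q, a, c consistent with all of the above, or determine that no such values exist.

e = False, w = True, q = True, a = True, c = False

q ⊕ w = T ⊕ T = False ✓
e ⊕ q = F ⊕ T = True ✓
a ⊕ e ⊕ w = T ⊕ F ⊕ T = False ✓
a ⊕ e ⊕ q = T ⊕ F ⊕ T = False ✓
c ⊕ e = F ⊕ F = False ✓
c ⊕ q ⊕ w = F ⊕ T ⊕ T = False ✓
a ⊕ c ⊕ q = T ⊕ F ⊕ T = False ✓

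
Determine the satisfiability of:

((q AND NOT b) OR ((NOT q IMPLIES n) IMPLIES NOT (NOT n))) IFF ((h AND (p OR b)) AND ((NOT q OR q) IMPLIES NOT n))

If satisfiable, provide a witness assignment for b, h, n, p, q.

b=T, h=T, n=F, p=T, q=F

  ((q AND NOT b) OR ((NOT q IMPLIES n) IMPLIES NOT (NOT n))) IFF ((h AND (p OR b)) AND ((NOT q OR q) IMPLIES NOT n)) = True
    (q AND NOT b) OR ((NOT q IMPLIES n) IMPLIES NOT (NOT n)) = True
      q AND NOT b = False
        NOT b = False
      (NOT q IMPLIES n) IMPLIES NOT (NOT n) = True
        NOT q IMPLIES n = False
          NOT q = True
        NOT (NOT n) = False
          NOT n = True
    (h AND (p OR b)) AND ((NOT q OR q) IMPLIES NOT n) = True
      h AND (p OR b) = True
        p OR b = True
      (NOT q OR q) IMPLIES NOT n = True
        NOT q OR q = True
          NOT q = True
        NOT n = True
The formula evaluates to True.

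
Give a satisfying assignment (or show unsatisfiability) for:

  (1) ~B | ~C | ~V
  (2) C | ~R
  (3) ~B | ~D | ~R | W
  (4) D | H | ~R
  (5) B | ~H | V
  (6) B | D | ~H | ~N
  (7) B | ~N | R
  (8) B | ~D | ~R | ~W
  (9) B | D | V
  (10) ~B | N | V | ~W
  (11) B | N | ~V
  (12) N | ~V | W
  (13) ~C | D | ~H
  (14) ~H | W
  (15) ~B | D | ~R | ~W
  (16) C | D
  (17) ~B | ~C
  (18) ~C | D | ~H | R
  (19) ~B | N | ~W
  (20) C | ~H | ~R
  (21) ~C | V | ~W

W = False; D = True; N = False; H = False; C = False; V = False; R = False; B = False

Set W = False.
  then (~H | W) forces H = False.
Set D = True.
Set N = False.
  then (N | ~V | W) forces V = False.
Set C = False.
  then (C | ~R) forces R = False.
Set B = False.
All clauses satisfied.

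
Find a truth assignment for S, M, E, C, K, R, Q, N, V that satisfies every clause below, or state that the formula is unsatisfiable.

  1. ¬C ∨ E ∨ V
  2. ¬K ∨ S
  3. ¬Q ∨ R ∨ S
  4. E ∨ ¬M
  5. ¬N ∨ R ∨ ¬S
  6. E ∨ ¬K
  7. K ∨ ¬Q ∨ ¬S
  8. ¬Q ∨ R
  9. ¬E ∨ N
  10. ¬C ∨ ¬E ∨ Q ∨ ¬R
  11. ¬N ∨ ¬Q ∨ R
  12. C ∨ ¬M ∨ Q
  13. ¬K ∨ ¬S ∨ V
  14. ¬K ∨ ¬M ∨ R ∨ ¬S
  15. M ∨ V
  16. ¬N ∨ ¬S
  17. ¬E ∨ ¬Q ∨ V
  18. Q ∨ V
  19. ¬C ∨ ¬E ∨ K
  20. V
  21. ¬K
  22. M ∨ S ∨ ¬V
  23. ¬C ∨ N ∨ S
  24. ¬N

Unit clause (V) forces V = True.
Unit clause (¬K) forces K = False.
Unit clause (¬N) forces N = False.
In (¬E ∨ N) only ¬E is left, so E = False.
In (E ∨ ¬M) only ¬M is left, so M = False.
In (M ∨ S ∨ ¬V) only S is left, so S = True.
In (K ∨ ¬Q ∨ ¬S) only ¬Q is left, so Q = False.
Set C = False.
Set R = True.
All clauses satisfied.

S = True, M = False, E = False, C = False, K = False, R = True, Q = False, N = False, V = True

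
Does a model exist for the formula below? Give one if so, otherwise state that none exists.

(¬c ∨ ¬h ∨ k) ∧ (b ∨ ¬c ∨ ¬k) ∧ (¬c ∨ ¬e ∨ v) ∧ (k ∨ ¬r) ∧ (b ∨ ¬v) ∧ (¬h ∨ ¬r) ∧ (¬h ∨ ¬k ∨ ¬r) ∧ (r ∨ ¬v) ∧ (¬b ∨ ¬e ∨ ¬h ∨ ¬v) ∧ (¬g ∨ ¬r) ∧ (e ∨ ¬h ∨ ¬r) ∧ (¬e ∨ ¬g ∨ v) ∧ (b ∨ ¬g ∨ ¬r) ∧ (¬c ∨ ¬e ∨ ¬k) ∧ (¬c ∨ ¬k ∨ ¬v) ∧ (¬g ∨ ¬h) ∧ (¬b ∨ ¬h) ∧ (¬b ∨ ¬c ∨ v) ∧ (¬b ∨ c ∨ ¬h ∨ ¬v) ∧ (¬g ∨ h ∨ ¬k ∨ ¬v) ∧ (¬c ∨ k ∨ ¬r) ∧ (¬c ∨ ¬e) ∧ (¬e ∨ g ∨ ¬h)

h = False, v = False, g = False, b = False, c = False, r = False, e = True, k = False

Set h = False.
Set v = False.
Set g = False.
Set b = False.
Set c = False.
Set r = False.
Set e = True.
Set k = False.
All clauses satisfied.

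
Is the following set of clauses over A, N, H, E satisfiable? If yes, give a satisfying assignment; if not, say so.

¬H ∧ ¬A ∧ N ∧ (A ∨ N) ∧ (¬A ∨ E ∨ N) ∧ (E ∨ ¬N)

A: False; N: True; H: False; E: True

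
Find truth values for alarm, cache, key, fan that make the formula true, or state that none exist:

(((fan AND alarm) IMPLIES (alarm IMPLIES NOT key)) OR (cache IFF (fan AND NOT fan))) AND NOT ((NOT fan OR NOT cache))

alarm=F, cache=T, key=T, fan=T

  ((fan AND alarm) IMPLIES (alarm IMPLIES NOT key)) OR (cache IFF (fan AND NOT fan)) = True
    (fan AND alarm) IMPLIES (alarm IMPLIES NOT key) = True
      fan AND alarm = False
      alarm IMPLIES NOT key = True
        NOT key = False
    cache IFF (fan AND NOT fan) = False
      fan AND NOT fan = False
        NOT fan = False
  NOT ((NOT fan OR NOT cache)) = True
    NOT fan OR NOT cache = False
      NOT fan = False
      NOT cache = False
Both conjuncts True, so the formula holds.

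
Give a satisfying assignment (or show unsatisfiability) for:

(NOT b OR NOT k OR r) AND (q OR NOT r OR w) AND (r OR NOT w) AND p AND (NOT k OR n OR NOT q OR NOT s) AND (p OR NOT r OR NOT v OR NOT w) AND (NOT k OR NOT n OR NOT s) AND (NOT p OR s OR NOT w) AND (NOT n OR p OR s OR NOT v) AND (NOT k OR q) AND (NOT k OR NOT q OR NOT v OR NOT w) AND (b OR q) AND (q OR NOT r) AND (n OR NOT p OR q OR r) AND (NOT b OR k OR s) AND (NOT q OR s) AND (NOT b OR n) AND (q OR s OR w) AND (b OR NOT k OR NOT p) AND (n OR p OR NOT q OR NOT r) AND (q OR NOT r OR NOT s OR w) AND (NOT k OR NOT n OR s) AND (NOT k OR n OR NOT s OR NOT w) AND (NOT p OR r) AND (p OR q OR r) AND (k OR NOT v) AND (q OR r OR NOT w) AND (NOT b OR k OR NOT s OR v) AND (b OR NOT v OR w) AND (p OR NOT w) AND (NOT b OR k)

n=F; r=T; w=T; s=T; v=F; b=F; p=T; k=F; q=T

Unit clause (p) forces p = True.
In (NOT p OR r) only r is left, so r = True.
In (q OR NOT r) only q is left, so q = True.
In (NOT q OR s) only s is left, so s = True.
Set n = False.
  then (NOT k OR n OR NOT q OR NOT s) forces k = False.
  then (NOT b OR n) forces b = False.
  then (k OR NOT v) forces v = False.
Set w = True.
All clauses satisfied.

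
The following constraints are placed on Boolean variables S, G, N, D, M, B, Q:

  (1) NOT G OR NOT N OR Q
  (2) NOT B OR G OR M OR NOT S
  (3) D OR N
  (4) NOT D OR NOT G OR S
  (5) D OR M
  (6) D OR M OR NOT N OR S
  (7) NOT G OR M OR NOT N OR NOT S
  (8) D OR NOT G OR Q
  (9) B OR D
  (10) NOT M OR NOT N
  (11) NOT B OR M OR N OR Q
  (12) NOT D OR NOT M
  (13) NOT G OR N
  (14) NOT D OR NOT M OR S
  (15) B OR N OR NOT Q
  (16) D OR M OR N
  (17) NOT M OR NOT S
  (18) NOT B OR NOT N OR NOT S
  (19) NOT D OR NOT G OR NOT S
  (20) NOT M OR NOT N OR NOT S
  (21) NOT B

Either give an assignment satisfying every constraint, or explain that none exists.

Unit clause (NOT B) forces B = False.
In (B OR D) only D is left, so D = True.
In (NOT D OR NOT M) only NOT M is left, so M = False.
Set S = False.
  then (NOT D OR NOT G OR S) forces G = False.
Set N = True.
Set Q = False.
All clauses satisfied.

S: False; G: False; N: True; D: True; M: False; B: False; Q: False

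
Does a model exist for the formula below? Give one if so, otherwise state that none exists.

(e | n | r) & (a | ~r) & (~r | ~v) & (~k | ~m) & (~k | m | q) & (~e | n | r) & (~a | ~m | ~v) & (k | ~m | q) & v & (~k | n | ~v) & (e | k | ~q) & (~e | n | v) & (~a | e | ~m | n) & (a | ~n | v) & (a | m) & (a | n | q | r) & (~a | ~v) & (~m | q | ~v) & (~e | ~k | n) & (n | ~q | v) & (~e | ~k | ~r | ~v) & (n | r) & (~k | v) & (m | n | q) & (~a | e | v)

m=T, e=T, q=T, k=F, a=F, r=F, n=T, v=T

Unit clause (v) forces v = True.
In (~a | ~v) only ~a is left, so a = False.
In (a | ~r) only ~r is left, so r = False.
In (a | m) only m is left, so m = True.
In (~m | q | ~v) only q is left, so q = True.
In (n | r) only n is left, so n = True.
In (~k | ~m) only ~k is left, so k = False.
In (e | k | ~q) only e is left, so e = True.
All clauses satisfied.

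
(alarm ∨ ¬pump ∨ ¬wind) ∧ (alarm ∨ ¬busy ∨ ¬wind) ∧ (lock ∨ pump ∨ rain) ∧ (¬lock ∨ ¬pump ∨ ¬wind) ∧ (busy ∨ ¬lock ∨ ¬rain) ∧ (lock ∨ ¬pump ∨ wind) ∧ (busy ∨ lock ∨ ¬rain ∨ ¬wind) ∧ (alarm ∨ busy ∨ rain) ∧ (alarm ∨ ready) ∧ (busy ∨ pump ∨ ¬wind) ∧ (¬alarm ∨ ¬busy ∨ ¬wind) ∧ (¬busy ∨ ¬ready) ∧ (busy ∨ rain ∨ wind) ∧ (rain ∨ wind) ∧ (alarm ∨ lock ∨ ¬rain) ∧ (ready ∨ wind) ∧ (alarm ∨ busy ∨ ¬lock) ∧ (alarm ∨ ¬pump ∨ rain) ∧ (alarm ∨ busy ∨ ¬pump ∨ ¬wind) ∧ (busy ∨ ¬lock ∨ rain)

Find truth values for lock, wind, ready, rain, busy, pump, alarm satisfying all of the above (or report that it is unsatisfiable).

Set lock = False.
Set wind = True.
Set ready = True.
  then (¬busy ∨ ¬ready) forces busy = False.
  then (busy ∨ lock ∨ ¬rain ∨ ¬wind) forces rain = False.
  then (alarm ∨ busy ∨ rain) forces alarm = True.
  then (busy ∨ pump ∨ ¬wind) forces pump = True.
All clauses satisfied.

lock=F, wind=T, ready=T, rain=F, busy=F, pump=T, alarm=T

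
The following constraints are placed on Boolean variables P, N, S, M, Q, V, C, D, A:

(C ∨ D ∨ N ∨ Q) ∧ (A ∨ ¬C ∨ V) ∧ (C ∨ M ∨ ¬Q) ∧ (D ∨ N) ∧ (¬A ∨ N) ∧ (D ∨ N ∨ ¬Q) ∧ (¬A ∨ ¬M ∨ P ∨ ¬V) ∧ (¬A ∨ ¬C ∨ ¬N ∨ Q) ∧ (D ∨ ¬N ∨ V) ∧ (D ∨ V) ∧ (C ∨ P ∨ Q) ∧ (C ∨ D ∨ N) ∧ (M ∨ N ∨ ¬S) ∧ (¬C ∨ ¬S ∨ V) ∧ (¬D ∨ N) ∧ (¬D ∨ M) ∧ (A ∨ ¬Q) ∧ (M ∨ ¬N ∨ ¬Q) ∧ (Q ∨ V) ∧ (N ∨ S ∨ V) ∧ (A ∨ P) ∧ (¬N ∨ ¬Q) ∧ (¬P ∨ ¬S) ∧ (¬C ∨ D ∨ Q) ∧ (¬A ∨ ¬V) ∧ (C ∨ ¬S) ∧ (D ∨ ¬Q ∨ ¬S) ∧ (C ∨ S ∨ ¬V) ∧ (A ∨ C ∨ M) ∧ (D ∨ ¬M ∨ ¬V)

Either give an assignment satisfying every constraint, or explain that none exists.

P=T, N=T, S=F, M=T, Q=F, V=T, C=T, D=T, A=F

Try P = False:
  (A ∨ P) forces A = True.
  (¬A ∨ N) forces N = True.
  (¬N ∨ ¬Q) forces Q = False.
  (¬A ∨ ¬C ∨ ¬N ∨ Q) forces C = False.
  clause (C ∨ P ∨ Q) is falsified — backtrack.
So P = True.
  then (¬P ∨ ¬S) forces S = False.
Set N = True.
  then (¬N ∨ ¬Q) forces Q = False.
  then (Q ∨ V) forces V = True.
  then (¬A ∨ ¬V) forces A = False.
  then (C ∨ S ∨ ¬V) forces C = True.
  then (¬C ∨ D ∨ Q) forces D = True.
  then (¬D ∨ M) forces M = True.
All clauses satisfied.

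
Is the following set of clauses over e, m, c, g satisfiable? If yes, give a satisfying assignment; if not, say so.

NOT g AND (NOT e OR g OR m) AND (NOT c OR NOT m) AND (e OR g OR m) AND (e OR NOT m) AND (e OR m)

e: True; m: True; c: False; g: False

Unit clause (NOT g) forces g = False.
Set e = True.
  then (NOT e OR g OR m) forces m = True.
  then (NOT c OR NOT m) forces c = False.
All clauses satisfied.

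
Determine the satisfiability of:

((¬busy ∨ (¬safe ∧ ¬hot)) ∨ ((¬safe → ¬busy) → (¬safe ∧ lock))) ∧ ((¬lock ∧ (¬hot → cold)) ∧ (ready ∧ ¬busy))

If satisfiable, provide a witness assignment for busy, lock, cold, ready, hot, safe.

busy=F, lock=F, cold=T, ready=T, hot=T, safe=T

  (¬busy ∨ (¬safe ∧ ¬hot)) ∨ ((¬safe → ¬busy) → (¬safe ∧ lock)) = True
    ¬busy ∨ (¬safe ∧ ¬hot) = True
      ¬busy = True
      ¬safe ∧ ¬hot = False
        ¬safe = False
        ¬hot = False
    (¬safe → ¬busy) → (¬safe ∧ lock) = False
      ¬safe → ¬busy = True
        ¬safe = False
        ¬busy = True
      ¬safe ∧ lock = False
        ¬safe = False
  (¬lock ∧ (¬hot → cold)) ∧ (ready ∧ ¬busy) = True
    ¬lock ∧ (¬hot → cold) = True
      ¬lock = True
      ¬hot → cold = True
        ¬hot = False
    ready ∧ ¬busy = True
      ¬busy = True
Both conjuncts True, so the formula holds.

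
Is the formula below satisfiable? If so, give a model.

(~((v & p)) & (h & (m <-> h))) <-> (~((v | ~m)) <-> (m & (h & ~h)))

p=F, v=T, h=T, m=T

  (~((v & p)) & (h & (m <-> h))) <-> (~((v | ~m)) <-> (m & (h & ~h))) = True
    ~((v & p)) & (h & (m <-> h)) = True
      ~((v & p)) = True
        v & p = False
      h & (m <-> h) = True
        m <-> h = True
    ~((v | ~m)) <-> (m & (h & ~h)) = True
      ~((v | ~m)) = False
        v | ~m = True
          ~m = False
      m & (h & ~h) = False
        h & ~h = False
          ~h = False
The formula evaluates to True.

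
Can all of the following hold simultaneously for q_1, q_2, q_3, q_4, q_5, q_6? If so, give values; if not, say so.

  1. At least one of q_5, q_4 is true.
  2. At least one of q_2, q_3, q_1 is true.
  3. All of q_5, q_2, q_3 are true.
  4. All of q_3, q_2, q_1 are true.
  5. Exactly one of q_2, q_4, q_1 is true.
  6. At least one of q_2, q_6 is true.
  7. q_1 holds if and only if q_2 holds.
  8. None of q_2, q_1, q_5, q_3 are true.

UNSATISFIABLE

Case q_1 = True:
  Constraint (8) is violated (q_1=T) — contradiction.
Case q_1 = False:
  Constraint (4) is violated (q_1=F) — contradiction.
Both cases fail — unsatisfiable.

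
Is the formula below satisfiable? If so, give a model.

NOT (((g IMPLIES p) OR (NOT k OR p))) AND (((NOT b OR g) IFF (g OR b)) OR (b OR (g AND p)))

k: True, p: False, g: True, b: False

  NOT (((g IMPLIES p) OR (NOT k OR p))) = True
    (g IMPLIES p) OR (NOT k OR p) = False
      g IMPLIES p = False
      NOT k OR p = False
        NOT k = False
  ((NOT b OR g) IFF (g OR b)) OR (b OR (g AND p)) = True
    (NOT b OR g) IFF (g OR b) = True
      NOT b OR g = True
        NOT b = True
      g OR b = True
    b OR (g AND p) = False
      g AND p = False
Both conjuncts True, so the formula holds.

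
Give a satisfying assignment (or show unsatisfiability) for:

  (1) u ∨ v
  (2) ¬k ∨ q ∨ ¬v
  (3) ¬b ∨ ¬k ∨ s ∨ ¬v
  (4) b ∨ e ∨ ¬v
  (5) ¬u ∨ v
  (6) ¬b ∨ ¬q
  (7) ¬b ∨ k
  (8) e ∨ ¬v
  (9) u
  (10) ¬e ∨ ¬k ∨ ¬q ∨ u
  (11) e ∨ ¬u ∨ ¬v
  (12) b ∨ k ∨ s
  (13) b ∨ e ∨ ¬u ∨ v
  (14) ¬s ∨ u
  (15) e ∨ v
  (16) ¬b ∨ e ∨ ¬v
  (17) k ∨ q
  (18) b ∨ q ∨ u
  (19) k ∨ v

v = True, b = False, s = False, u = True, q = True, k = True, e = True

Unit clause (u) forces u = True.
In (¬u ∨ v) only v is left, so v = True.
In (e ∨ ¬v) only e is left, so e = True.
Try b = True:
  (¬b ∨ ¬q) forces q = False.
  (¬k ∨ q ∨ ¬v) forces k = False.
  clause (¬b ∨ k) is falsified — backtrack.
So b = False.
Set s = False.
  then (b ∨ k ∨ s) forces k = True.
  then (¬k ∨ q ∨ ¬v) forces q = True.
All clauses satisfied.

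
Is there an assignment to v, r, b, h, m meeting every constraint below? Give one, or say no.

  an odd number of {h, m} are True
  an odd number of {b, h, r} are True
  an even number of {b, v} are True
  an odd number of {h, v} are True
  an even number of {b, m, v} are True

v = False, r = False, b = False, h = True, m = False

{h, m}: 1 true → odd ✓
{b, h, r}: 1 true → odd ✓
{b, v}: 0 true → even ✓
{h, v}: 1 true → odd ✓
{b, m, v}: 0 true → even ✓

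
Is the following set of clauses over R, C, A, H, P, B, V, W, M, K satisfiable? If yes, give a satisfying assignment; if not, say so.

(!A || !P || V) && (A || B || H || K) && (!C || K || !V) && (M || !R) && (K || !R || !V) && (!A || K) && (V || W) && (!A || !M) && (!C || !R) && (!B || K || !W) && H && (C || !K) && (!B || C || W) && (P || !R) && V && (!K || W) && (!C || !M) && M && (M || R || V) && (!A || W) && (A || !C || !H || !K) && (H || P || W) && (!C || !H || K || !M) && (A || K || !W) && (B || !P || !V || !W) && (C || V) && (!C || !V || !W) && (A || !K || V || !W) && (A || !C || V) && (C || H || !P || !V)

R: False; C: False; A: False; H: True; P: False; B: False; V: True; W: False; M: True; K: False

Unit clause (H) forces H = True.
Unit clause (V) forces V = True.
Unit clause (M) forces M = True.
In (!A || !M) only !A is left, so A = False.
In (!C || !M) only !C is left, so C = False.
In (C || !K) only !K is left, so K = False.
In (A || K || !W) only !W is left, so W = False.
In (K || !R || !V) only !R is left, so R = False.
In (!B || C || W) only !B is left, so B = False.
Set P = False.
All clauses satisfied.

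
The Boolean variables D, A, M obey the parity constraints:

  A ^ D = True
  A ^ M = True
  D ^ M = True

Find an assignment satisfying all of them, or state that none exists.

Adding constraints 1, 2, 3 mod 2: every variable appears an even number of times on the left, so the left side is 0.
But the right sides sum to 1 (mod 2). 0 ≠ 1 — the system is inconsistent.

UNSATISFIABLE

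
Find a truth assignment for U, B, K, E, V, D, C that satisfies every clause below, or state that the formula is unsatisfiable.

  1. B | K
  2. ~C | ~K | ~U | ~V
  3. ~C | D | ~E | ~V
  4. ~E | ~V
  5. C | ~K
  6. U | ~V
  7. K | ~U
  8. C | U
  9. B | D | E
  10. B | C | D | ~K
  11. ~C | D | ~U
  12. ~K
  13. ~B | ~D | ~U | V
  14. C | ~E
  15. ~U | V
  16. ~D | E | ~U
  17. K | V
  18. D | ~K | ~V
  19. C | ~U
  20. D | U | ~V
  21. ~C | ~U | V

Unsatisfiable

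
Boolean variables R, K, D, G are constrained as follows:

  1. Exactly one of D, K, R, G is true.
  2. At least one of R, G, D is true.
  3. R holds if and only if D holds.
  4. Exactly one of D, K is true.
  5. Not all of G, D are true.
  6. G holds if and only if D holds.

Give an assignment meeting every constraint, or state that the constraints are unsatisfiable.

Case R = True:
  (1) with R=T forces D = False.
  Constraint (3) is violated (R=T, D=F) — contradiction.
Case R = False:
  (3) with R=F forces D = False.
  (2) with R=F, D=F forces G = True.
  Constraint (6) is violated (G=T, D=F) — contradiction.
Both cases fail — unsatisfiable.

No satisfying assignment exists.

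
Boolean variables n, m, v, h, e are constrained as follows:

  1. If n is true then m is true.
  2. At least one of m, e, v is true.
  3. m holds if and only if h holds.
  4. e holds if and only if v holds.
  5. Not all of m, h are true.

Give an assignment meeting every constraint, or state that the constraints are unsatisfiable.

n: False; m: False; v: True; h: False; e: True

  (1) n=F ⇒ m: vacuous ✓
  (2) {m, e, v}: 2 true — at least one ✓
  (3) m=F, h=F — same ✓
  (4) e=T, v=T — same ✓
  (5) {m, h}: 0/2 true — not all ✓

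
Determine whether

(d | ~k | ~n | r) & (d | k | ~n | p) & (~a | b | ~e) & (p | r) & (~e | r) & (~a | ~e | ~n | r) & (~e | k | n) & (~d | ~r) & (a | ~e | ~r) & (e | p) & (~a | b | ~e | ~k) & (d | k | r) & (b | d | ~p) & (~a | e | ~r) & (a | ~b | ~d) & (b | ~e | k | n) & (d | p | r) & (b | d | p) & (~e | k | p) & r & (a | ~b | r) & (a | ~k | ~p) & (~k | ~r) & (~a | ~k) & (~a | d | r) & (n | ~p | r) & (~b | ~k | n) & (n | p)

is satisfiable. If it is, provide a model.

Unit clause (r) forces r = True.
In (~k | ~r) only ~k is left, so k = False.
In (~d | ~r) only ~d is left, so d = False.
Try p = False:
  (d | k | ~n | p) forces n = False.
  clause (n | p) is falsified — backtrack.
So p = True.
  then (b | d | ~p) forces b = True.
Set e = True.
  then (~e | k | n) forces n = True.
  then (a | ~e | ~r) forces a = True.
All clauses satisfied.

p: True, k: False, e: True, d: False, a: True, b: True, r: True, n: True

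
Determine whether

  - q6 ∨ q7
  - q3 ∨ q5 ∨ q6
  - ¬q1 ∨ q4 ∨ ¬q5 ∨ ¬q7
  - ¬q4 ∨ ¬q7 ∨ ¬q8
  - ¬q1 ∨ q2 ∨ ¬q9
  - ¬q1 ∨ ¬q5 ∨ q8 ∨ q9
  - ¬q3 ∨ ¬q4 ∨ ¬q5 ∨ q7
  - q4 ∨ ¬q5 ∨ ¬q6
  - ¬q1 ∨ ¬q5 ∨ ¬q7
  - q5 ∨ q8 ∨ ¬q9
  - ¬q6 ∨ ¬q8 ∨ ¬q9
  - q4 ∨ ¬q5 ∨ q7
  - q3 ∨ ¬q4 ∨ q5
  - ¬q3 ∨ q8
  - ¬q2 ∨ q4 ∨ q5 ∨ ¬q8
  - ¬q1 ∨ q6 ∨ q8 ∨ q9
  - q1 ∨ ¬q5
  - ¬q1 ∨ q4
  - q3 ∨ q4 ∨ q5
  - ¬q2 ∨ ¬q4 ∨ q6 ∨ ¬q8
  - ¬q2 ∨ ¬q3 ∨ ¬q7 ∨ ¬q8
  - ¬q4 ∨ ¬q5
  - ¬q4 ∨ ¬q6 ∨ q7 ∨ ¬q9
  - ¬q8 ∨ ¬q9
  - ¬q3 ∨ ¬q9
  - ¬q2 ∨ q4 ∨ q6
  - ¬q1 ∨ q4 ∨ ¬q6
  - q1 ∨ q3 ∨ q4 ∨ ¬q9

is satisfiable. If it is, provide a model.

q1 = False; q2 = False; q3 = True; q4 = False; q5 = False; q6 = True; q7 = False; q8 = True; q9 = False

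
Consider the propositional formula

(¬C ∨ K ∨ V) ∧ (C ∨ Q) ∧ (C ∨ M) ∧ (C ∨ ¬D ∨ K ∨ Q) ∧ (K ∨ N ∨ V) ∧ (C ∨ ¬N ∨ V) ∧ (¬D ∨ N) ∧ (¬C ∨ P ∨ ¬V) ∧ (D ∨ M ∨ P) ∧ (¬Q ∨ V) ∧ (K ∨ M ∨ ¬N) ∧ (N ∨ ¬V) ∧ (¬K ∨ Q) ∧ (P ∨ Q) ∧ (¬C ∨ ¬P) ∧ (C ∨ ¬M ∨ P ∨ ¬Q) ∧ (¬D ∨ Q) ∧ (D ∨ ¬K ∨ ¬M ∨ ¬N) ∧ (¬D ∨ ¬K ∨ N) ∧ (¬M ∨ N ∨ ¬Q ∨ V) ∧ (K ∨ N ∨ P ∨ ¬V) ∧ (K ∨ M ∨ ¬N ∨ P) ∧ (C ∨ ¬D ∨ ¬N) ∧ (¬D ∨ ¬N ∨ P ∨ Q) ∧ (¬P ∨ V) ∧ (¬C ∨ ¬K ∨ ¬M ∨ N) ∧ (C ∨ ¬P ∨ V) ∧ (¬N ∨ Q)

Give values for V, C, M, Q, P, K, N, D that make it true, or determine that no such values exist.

V = True, C = False, M = True, Q = True, P = True, K = False, N = True, D = False

Set V = True.
  then (N ∨ ¬V) forces N = True.
  then (¬N ∨ Q) forces Q = True.
Try C = True:
  (¬C ∨ P ∨ ¬V) forces P = True.
  clause (¬C ∨ ¬P) is falsified — backtrack.
So C = False.
  then (C ∨ M) forces M = True.
  then (C ∨ ¬M ∨ P ∨ ¬Q) forces P = True.
  then (C ∨ ¬D ∨ ¬N) forces D = False.
  then (D ∨ ¬K ∨ ¬M ∨ ¬N) forces K = False.
All clauses satisfied.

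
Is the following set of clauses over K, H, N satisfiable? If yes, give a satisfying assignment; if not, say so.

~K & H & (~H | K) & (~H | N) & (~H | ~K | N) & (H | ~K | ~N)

The formula is unsatisfiable.

Case K = True:
  Clause (~K) is falsified — contradiction.
Case K = False:
  (H) forces H = True.
  Clause (~H | K) is falsified — contradiction.
Both cases fail, so the formula is unsatisfiable.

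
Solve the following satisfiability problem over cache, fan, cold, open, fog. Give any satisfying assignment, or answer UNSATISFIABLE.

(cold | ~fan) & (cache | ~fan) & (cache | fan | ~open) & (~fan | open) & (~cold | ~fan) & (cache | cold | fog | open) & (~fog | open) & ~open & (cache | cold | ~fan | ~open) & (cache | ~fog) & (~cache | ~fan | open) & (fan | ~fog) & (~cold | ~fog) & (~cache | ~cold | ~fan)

Unit clause (~open) forces open = False.
In (~fan | open) only ~fan is left, so fan = False.
In (~fog | open) only ~fog is left, so fog = False.
Set cache = True.
Set cold = True.
All clauses satisfied.

cache=T; fan=F; cold=T; open=F; fog=F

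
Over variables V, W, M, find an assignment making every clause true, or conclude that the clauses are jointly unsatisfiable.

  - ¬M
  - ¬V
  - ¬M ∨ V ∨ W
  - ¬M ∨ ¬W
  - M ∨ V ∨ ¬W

V = False, W = False, M = False

Unit clause (¬M) forces M = False.
Unit clause (¬V) forces V = False.
In (M ∨ V ∨ ¬W) only ¬W is left, so W = False.
Check each clause:
  (¬M): ¬M holds.
  (¬V): ¬V holds.
  (¬M ∨ V ∨ W): ¬M holds.
  (¬M ∨ ¬W): ¬M holds.
  (M ∨ V ∨ ¬W): ¬W holds.
All clauses satisfied.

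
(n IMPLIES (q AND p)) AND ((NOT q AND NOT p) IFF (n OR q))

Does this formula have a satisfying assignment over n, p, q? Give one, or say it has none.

n=F; p=T; q=F

  n IMPLIES (q AND p) = True
    q AND p = False
  (NOT q AND NOT p) IFF (n OR q) = True
    NOT q AND NOT p = False
      NOT q = True
      NOT p = False
    n OR q = False
Both conjuncts True, so the formula holds.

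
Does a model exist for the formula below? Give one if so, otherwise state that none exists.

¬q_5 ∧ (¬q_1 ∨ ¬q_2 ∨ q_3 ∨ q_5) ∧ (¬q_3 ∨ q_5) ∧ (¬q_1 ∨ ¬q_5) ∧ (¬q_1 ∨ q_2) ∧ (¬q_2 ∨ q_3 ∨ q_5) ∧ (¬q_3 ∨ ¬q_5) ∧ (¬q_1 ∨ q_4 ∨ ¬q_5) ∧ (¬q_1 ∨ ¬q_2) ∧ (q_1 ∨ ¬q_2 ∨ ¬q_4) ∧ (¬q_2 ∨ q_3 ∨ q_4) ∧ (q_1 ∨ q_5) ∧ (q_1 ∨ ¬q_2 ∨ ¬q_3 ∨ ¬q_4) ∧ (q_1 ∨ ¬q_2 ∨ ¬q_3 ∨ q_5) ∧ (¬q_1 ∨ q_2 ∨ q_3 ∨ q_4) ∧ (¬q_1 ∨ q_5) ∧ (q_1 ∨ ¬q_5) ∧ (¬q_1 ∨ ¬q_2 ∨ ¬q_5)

Case q_1 = True:
  (¬q_5) forces q_5 = False.
  Clause (¬q_1 ∨ q_5) is falsified — contradiction.
Case q_1 = False:
  (¬q_5) forces q_5 = False.
  Clause (q_1 ∨ q_5) is falsified — contradiction.
Both cases fail, so the formula is unsatisfiable.

Unsatisfiable — no assignment works.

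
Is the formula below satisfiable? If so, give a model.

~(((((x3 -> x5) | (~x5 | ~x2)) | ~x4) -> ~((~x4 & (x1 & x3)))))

x1=T, x2=T, x3=T, x4=F, x5=T

  ~(((((x3 -> x5) | (~x5 | ~x2)) | ~x4) -> ~((~x4 & (x1 & x3))))) = True
    (((x3 -> x5) | (~x5 | ~x2)) | ~x4) -> ~((~x4 & (x1 & x3))) = False
      ((x3 -> x5) | (~x5 | ~x2)) | ~x4 = True
        (x3 -> x5) | (~x5 | ~x2) = True
          x3 -> x5 = True
          ~x5 | ~x2 = False
            ~x5 = False
            ~x2 = False
        ~x4 = True
      ~((~x4 & (x1 & x3))) = False
        ~x4 & (x1 & x3) = True
          ~x4 = True
          x1 & x3 = True
The formula evaluates to True.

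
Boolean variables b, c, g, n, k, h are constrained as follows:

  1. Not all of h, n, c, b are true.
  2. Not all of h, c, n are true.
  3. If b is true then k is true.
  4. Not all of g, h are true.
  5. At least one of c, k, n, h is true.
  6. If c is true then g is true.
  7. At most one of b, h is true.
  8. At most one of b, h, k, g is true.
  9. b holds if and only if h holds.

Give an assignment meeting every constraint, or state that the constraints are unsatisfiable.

b: False, c: False, g: False, n: True, k: False, h: False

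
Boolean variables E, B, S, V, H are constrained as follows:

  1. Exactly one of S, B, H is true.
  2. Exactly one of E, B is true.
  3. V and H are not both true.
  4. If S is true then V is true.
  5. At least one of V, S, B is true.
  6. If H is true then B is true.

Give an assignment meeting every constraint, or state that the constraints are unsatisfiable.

E = True; B = False; S = True; V = True; H = False

  (1) {S, B, H}: 1 true — exactly one ✓
  (2) {E, B}: 1 true — exactly one ✓
  (3) V=T, H=F — not both ✓
  (4) S=T ⇒ V: T ✓
  (5) {V, S, B}: 2 true — at least one ✓
  (6) H=F ⇒ B: vacuous ✓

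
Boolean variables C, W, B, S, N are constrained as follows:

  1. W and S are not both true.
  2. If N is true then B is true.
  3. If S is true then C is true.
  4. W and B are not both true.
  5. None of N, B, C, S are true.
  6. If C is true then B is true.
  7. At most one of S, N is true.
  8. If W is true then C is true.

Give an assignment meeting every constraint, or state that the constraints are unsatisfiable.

C=F, W=F, B=F, S=F, N=F

  (1) W=F, S=F — not both ✓
  (2) N=F ⇒ B: vacuous ✓
  (3) S=F ⇒ C: vacuous ✓
  (4) W=F, B=F — not both ✓
  (5) {N, B, C, S}: 0 true — none ✓
  (6) C=F ⇒ B: vacuous ✓
  (7) {S, N}: 0 true — at most one ✓
  (8) W=F ⇒ C: vacuous ✓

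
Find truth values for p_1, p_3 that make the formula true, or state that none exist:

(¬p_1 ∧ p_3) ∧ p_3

p_1=F, p_3=T

  ¬p_1 ∧ p_3 = True
    ¬p_1 = True
Both conjuncts True, so the formula holds.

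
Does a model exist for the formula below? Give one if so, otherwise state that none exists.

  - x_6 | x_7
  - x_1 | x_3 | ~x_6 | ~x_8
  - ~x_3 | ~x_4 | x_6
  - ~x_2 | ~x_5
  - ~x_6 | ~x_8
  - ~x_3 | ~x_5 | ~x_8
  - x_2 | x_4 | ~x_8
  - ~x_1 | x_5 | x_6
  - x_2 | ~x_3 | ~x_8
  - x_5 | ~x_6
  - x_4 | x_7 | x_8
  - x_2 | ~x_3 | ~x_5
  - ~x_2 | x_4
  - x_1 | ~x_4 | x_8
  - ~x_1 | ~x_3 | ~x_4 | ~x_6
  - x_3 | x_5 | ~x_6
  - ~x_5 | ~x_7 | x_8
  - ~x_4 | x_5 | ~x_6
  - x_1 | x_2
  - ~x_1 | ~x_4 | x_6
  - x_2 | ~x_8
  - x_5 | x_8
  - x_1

Unit clause (x_1) forces x_1 = True.
Try x_2 = True:
  (~x_2 | ~x_5) forces x_5 = False.
  (~x_1 | x_5 | x_6) forces x_6 = True.
  clause (x_5 | ~x_6) is falsified — backtrack.
So x_2 = False.
  then (x_2 | ~x_8) forces x_8 = False.
  then (x_5 | x_8) forces x_5 = True.
  then (x_2 | ~x_3 | ~x_5) forces x_3 = False.
  then (~x_5 | ~x_7 | x_8) forces x_7 = False.
  then (x_6 | x_7) forces x_6 = True.
  then (x_4 | x_7 | x_8) forces x_4 = True.
All clauses satisfied.

x_1: True; x_2: False; x_3: False; x_4: True; x_5: True; x_6: True; x_7: False; x_8: False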